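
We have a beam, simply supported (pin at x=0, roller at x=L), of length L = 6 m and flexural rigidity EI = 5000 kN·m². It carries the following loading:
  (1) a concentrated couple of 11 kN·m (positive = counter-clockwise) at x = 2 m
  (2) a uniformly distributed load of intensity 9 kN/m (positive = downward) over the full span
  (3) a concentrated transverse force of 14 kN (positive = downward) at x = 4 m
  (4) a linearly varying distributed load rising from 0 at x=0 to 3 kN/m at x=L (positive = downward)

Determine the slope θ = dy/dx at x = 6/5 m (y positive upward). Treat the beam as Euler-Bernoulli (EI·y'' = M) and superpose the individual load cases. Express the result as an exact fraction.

Load 1 — applied couple M₀=11 kN·m at a=2 m (b=L-a=4):
  θ_1 = (M₀x²/(2L)+C₁)/EI  [x≤a] with C₁=M₀(3b²-L²)/(6L)=11/3 = (11·(6/5)²/(2·6)+(11/3))/5000 = 187/187500 rad
Load 2 — uniform load w=9 kN/m over full span:
  θ_2 = -w(L³-6Lx²+4x³)/(24EI) = -9·(6³-6·6·(6/5)²+4·(6/5)³)/(24·5000) = -8019/625000 rad
Load 3 — point force P=14 kN at a=4 m (b=L-a=2):
  θ_3 = -Pb(L²-b²-3x²)/(6LEI)  [x≤a] = -14·2·(6²-2²-3·(6/5)²)/(6·6·5000) = -1211/281250 rad
Load 4 — triangular load w₀=3 kN/m (0→w₀ over full span):
  θ_4 = -w₀(7L⁴-30L²x²+15x⁴)/(360LEI) = -3·(7·6⁴-30·6²·(6/5)²+15·(6/5)⁴)/(360·6·5000) = -819/390625 rad
Superposition: θ = Σ θ_i = -512873/28125000 rad ≈ -0.018235 rad

θ(6/5) = -512873/28125000 rad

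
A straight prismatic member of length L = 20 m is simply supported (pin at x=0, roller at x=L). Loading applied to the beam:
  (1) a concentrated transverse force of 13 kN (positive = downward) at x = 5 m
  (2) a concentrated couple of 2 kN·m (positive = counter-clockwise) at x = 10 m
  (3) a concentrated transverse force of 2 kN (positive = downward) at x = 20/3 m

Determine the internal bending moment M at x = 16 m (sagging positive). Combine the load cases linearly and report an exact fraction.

M(16) = 229/15 kN·m

Load 1 — point force P=13 kN at a=5 m (b=L-a=15):
  M_1 = Pa(L-x)/L  [x>a] = 13·5·(20-16)/20 = 13 kN·m
Load 2 — applied couple M₀=2 kN·m at a=10 m (b=L-a=10):
  M_2 = M₀x/L - M₀  [x>a] = 2·16/20 - 2 = -2/5 kN·m
Load 3 — point force P=2 kN at a=20/3 m (b=L-a=40/3):
  M_3 = Pa(L-x)/L  [x>a] = 2·(20/3)·(20-16)/20 = 8/3 kN·m
Superposition: M = Σ M_i = 229/15 kN·m ≈ 15.266667 kN·m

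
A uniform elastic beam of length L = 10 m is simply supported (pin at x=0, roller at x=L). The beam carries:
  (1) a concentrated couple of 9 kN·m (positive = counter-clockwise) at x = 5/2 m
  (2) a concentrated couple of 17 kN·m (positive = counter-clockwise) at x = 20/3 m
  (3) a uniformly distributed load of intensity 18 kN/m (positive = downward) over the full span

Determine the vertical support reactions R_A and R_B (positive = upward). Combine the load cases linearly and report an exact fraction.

R_A = 463/5 kN, R_B = 437/5 kN

Load 1 — applied couple M₀=9 kN·m at a=5/2 m (b=L-a=15/2):
  R_A = M₀/L = 9/10 kN
  R_B = -M₀/L = -9/10 kN
Load 2 — applied couple M₀=17 kN·m at a=20/3 m (b=L-a=10/3):
  R_A = M₀/L = 17/10 kN
  R_B = -M₀/L = -17/10 kN
Load 3 — uniform load w=18 kN/m over full span:
  R_A = wL/2 = 18·10/2 = 90 kN
  R_B = wL/2 = 18·10/2 = 90 kN
Superposition: R_A = 463/5 kN, R_B = 437/5 kN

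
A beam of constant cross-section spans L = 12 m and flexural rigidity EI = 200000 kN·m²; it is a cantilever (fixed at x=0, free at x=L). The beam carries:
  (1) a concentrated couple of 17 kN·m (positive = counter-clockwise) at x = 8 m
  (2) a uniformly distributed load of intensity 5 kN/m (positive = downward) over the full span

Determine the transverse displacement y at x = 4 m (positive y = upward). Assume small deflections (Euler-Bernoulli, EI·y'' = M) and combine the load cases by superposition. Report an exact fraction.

Load 1 — applied couple M₀=17 kN·m at a=8 m (b=L-a=4):
  y_1 = M₀x²/(2EI)  [x≤a] = 17·4²/(2·200000) = 17/25000 m
Load 2 — uniform load w=5 kN/m over full span:
  y_2 = -wx²(x²-4Lx+6L²)/(24EI) = -5·4²·(4²-4·12·4+6·12²)/(24·200000) = -43/3750 m
Superposition: y = Σ y_i = -809/75000 m ≈ -0.010787 m

y(4) = -809/75000 m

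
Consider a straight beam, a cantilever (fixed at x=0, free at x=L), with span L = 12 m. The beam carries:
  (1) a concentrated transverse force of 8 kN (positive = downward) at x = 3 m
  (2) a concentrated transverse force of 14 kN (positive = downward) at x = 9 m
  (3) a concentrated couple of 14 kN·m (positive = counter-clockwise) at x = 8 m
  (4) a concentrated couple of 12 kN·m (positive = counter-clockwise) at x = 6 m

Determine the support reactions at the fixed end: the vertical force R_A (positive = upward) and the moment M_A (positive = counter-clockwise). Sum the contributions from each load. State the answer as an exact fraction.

R_A = 22 kN, M_A = 124 kN·m

Load 1 — point force P=8 kN at a=3 m (b=L-a=9):
  R_A = P = 8 kN
  M_A = Pa = 8·3 = 24 kN·m
Load 2 — point force P=14 kN at a=9 m (b=L-a=3):
  R_A = P = 14 kN
  M_A = Pa = 14·9 = 126 kN·m
Load 3 — applied couple M₀=14 kN·m at a=8 m (b=L-a=4):
  R_A = 0 kN
  M_A = -M₀ = -14 kN·m
Load 4 — applied couple M₀=12 kN·m at a=6 m (b=L-a=6):
  R_A = 0 kN
  M_A = -M₀ = -12 kN·m
Superposition: R_A = 22 kN, M_A = 124 kN·m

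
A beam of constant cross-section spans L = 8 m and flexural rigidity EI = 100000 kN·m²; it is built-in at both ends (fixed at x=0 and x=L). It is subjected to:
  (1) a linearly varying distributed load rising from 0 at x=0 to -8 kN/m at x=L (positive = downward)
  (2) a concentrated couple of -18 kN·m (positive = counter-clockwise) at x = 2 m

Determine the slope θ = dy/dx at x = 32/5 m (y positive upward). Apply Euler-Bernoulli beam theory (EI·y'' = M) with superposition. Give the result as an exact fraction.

θ(32/5) = -1373/11718750 rad

Load 1 — triangular load w₀=-8 kN/m (0→w₀ over full span):
  θ_1 = -w₀(2x(L-x)(L-2x)(x+2L)+x²(L-x)²)/(120LEI) = -(-8)·(2·(32/5)·(8-(32/5))·(8-2·(32/5))·((32/5)+2·8)+(32/5)²·(8-(32/5))²)/(120·8·100000) = -1024/5859375 rad
Load 2 — applied couple M₀=-18 kN·m at a=2 m (b=L-a=6):
  θ_2 = (R_Ax²/2 - M_Ax - M₀(x-a))/EI  [x>a] with R_A=-81/32, M_A=27/8 = ((-81/32)·(32/5)²/2 - (27/8)·(32/5) - (-18)·((32/5)-2))/100000 = 9/156250 rad
Superposition: θ = Σ θ_i = -1373/11718750 rad ≈ -0.000117 rad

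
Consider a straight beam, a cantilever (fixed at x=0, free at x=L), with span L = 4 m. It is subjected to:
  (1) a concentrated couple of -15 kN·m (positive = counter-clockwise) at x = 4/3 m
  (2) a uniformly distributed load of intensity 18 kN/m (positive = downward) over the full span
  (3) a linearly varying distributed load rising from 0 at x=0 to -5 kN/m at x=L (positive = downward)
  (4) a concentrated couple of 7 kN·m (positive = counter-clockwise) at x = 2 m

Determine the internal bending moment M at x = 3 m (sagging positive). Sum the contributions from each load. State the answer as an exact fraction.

Load 1 — applied couple M₀=-15 kN·m at a=4/3 m (b=L-a=8/3):
  M_1 = 0  [x>a] = 0 kN·m
Load 2 — uniform load w=18 kN/m over full span:
  M_2 = -w(L-x)²/2 = -18·(4-3)²/2 = -9 kN·m
Load 3 — triangular load w₀=-5 kN/m (0→w₀ over full span):
  M_3 = w₀Lx/2 - w₀L²/3 - w₀x³/(6L) = (-5)·4·3/2 - (-5)·4²/3 - (-5)·3³/(6·4) = 55/24 kN·m
Load 4 — applied couple M₀=7 kN·m at a=2 m (b=L-a=2):
  M_4 = 0  [x>a] = 0 kN·m
Superposition: M = Σ M_i = -161/24 kN·m ≈ -6.708333 kN·m

M(3) = -161/24 kN·m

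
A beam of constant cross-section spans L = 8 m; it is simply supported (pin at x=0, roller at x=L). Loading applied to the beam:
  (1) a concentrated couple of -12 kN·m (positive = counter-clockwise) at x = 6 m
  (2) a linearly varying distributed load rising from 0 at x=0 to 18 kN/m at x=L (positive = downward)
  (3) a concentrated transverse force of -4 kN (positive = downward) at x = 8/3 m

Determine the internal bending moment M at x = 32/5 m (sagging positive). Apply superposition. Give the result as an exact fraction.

Load 1 — applied couple M₀=-12 kN·m at a=6 m (b=L-a=2):
  M_1 = M₀x/L - M₀  [x>a] = (-12)·(32/5)/8 - (-12) = 12/5 kN·m
Load 2 — triangular load w₀=18 kN/m (0→w₀ over full span):
  M_2 = w₀Lx/6 - w₀x³/(6L) = 18·8·(32/5)/6 - 18·(32/5)³/(6·8) = 6912/125 kN·m
Load 3 — point force P=-4 kN at a=8/3 m (b=L-a=16/3):
  M_3 = Pa(L-x)/L  [x>a] = (-4)·(8/3)·(8-(32/5))/8 = -32/15 kN·m
Superposition: M = Σ M_i = 20836/375 kN·m ≈ 55.562667 kN·m

M(32/5) = 20836/375 kN·m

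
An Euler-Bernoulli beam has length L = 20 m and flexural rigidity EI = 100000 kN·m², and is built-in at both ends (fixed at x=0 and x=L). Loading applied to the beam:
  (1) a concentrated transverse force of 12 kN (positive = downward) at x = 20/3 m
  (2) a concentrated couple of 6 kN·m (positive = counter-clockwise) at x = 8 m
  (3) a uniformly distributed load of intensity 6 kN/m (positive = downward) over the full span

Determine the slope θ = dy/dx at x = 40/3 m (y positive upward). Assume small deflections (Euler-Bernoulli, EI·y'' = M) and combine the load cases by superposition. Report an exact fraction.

Load 1 — point force P=12 kN at a=20/3 m (b=L-a=40/3):
  θ_1 = Pa²(L-x)(2bL-(3b+a)(L-x))/(2L³EI)  [x>a] = 12·(20/3)²·(20-(40/3))·(2·(40/3)·20-(3·(40/3)+(20/3))·(20-(40/3)))/(2·20³·100000) = 1/2025 rad
Load 2 — applied couple M₀=6 kN·m at a=8 m (b=L-a=12):
  θ_2 = (R_Ax²/2 - M_Ax - M₀(x-a))/EI  [x>a] with R_A=54/125, M_A=18/25 = ((54/125)·(40/3)²/2 - (18/25)·(40/3) - 6·((40/3)-8))/100000 = -1/31250 rad
Load 3 — uniform load w=6 kN/m over full span:
  θ_3 = -wx(L-x)(L-2x)/(12EI) = -6·(40/3)·(20-(40/3))·(20-2·(40/3))/(12·100000) = 2/675 rad
Superposition: θ = Σ θ_i = 8669/2531250 rad ≈ 0.003425 rad

θ(40/3) = 8669/2531250 rad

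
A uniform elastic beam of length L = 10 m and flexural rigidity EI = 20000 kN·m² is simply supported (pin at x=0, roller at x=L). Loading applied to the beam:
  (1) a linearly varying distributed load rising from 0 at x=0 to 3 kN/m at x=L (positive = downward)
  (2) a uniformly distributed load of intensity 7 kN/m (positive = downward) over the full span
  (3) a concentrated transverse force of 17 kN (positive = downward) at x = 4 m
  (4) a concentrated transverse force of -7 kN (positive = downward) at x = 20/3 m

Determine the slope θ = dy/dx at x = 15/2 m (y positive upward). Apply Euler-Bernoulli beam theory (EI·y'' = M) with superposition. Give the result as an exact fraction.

θ(15/2) = 29920511/2073600000 rad

Load 1 — triangular load w₀=3 kN/m (0→w₀ over full span):
  θ_1 = -w₀(7L⁴-30L²x²+15x⁴)/(360LEI) = -3·(7·10⁴-30·10²·(15/2)²+15·(15/2)⁴)/(360·10·20000) = 1313/614400 rad
Load 2 — uniform load w=7 kN/m over full span:
  θ_2 = -w(L³-6Lx²+4x³)/(24EI) = -7·(10³-6·10·(15/2)²+4·(15/2)³)/(24·20000) = 77/7680 rad
Load 3 — point force P=17 kN at a=4 m (b=L-a=6):
  θ_3 = -Pa(2L²-6Lx+3x²+a²)/(6LEI)  [x>a] = -17·4·(2·10²-6·10·(15/2)+3·(15/2)²+4²)/(6·10·20000) = 1479/400000 rad
Load 4 — point force P=-7 kN at a=20/3 m (b=L-a=10/3):
  θ_4 = -Pa(2L²-6Lx+3x²+a²)/(6LEI)  [x>a] = -(-7)·(20/3)·(2·10²-6·10·(15/2)+3·(15/2)²+(20/3)²)/(6·10·20000) = -371/259200 rad
Superposition: θ = Σ θ_i = 29920511/2073600000 rad ≈ 0.014429 rad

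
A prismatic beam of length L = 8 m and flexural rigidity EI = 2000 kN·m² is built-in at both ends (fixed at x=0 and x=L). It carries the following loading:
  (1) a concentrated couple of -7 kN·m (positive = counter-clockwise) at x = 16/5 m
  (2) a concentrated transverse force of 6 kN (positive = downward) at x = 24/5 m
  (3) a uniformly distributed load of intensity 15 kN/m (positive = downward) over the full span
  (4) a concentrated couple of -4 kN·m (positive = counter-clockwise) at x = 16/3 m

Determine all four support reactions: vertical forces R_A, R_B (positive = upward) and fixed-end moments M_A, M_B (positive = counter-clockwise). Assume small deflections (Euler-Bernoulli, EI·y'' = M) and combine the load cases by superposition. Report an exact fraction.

Load 1 — applied couple M₀=-7 kN·m at a=16/5 m (b=L-a=24/5):
  R_A = 6M₀ab/L³ = 6·(-7)·(16/5)·(24/5)/8³ = -63/50 kN
  M_A = M₀b(2a-b)/L² = (-7)·(24/5)·(2·(16/5)-(24/5))/8² = -21/25 kN·m
  R_B = -6M₀ab/L³ = -6·(-7)·(16/5)·(24/5)/8³ = 63/50 kN
  M_B = M₀a(2b-a)/L² = (-7)·(16/5)·(2·(24/5)-(16/5))/8² = -56/25 kN·m
Load 2 — point force P=6 kN at a=24/5 m (b=L-a=16/5):
  R_A = Pb²(3a+b)/L³ = 6·(16/5)²·(3·(24/5)+(16/5))/8³ = 264/125 kN
  M_A = Pab²/L² = 6·(24/5)·(16/5)²/8² = 576/125 kN·m
  R_B = Pa²(a+3b)/L³ = 6·(24/5)²·((24/5)+3·(16/5))/8³ = 486/125 kN
  M_B = -Pa²b/L² = -6·(24/5)²·(16/5)/8² = -864/125 kN·m
Load 3 — uniform load w=15 kN/m over full span:
  R_A = wL/2 = 15·8/2 = 60 kN
  M_A = wL²/12 = 15·8²/12 = 80 kN·m
  R_B = wL/2 = 15·8/2 = 60 kN
  M_B = -wL²/12 = -15·8²/12 = -80 kN·m
Load 4 — applied couple M₀=-4 kN·m at a=16/3 m (b=L-a=8/3):
  R_A = 6M₀ab/L³ = 6·(-4)·(16/3)·(8/3)/8³ = -2/3 kN
  M_A = M₀b(2a-b)/L² = (-4)·(8/3)·(2·(16/3)-(8/3))/8² = -4/3 kN·m
  R_B = -6M₀ab/L³ = -6·(-4)·(16/3)·(8/3)/8³ = 2/3 kN
  M_B = M₀a(2b-a)/L² = (-4)·(16/3)·(2·(8/3)-(16/3))/8² = 0 kN·m
Superposition: R_A = 45139/750 kN, M_A = 30913/375 kN·m, R_B = 49361/750 kN, M_B = -11144/125 kN·m

R_A = 45139/750 kN, M_A = 30913/375 kN·m, R_B = 49361/750 kN, M_B = -11144/125 kN·m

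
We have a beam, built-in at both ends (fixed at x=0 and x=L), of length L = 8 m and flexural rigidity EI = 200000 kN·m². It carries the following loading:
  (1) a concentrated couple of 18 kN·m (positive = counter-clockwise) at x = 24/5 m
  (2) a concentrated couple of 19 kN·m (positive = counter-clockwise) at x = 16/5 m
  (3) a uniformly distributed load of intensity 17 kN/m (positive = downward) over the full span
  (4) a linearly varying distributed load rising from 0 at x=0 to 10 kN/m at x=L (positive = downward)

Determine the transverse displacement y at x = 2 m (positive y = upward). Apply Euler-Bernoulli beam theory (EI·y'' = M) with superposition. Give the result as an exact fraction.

y(2) = -681/1000000 m

Load 1 — applied couple M₀=18 kN·m at a=24/5 m (b=L-a=16/5):
  y_1 = (R_Ax³/6 - M_Ax²/2)/EI  [x≤a] with R_A=81/25, M_A=144/25 = ((81/25)·2³/6 - (144/25)·2²/2)/200000 = -9/250000 m
Load 2 — applied couple M₀=19 kN·m at a=16/5 m (b=L-a=24/5):
  y_2 = (R_Ax³/6 - M_Ax²/2)/EI  [x≤a] with R_A=171/50, M_A=57/25 = ((171/50)·2³/6 - (57/25)·2²/2)/200000 = 0 m
Load 3 — uniform load w=17 kN/m over full span:
  y_3 = -wx²(L-x)²/(24EI) = -17·2²·(8-2)²/(24·200000) = -51/100000 m
Load 4 — triangular load w₀=10 kN/m (0→w₀ over full span):
  y_4 = -w₀x²(L-x)²(x+2L)/(120LEI) = -10·2²·(8-2)²·(2+2·8)/(120·8·200000) = -27/200000 m
Superposition: y = Σ y_i = -681/1000000 m ≈ -0.000681 m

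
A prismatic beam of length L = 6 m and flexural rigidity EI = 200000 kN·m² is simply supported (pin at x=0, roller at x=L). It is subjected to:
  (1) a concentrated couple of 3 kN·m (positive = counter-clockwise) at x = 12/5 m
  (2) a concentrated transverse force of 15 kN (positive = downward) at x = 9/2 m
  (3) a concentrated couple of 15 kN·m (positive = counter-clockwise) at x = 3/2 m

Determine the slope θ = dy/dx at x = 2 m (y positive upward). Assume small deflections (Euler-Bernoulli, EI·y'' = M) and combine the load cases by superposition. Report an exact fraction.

Load 1 — applied couple M₀=3 kN·m at a=12/5 m (b=L-a=18/5):
  θ_1 = (M₀x²/(2L)+C₁)/EI  [x≤a] with C₁=M₀(3b²-L²)/(6L)=6/25 = (3·2²/(2·6)+(6/25))/200000 = 31/5000000 rad
Load 2 — point force P=15 kN at a=9/2 m (b=L-a=3/2):
  θ_2 = -Pb(L²-b²-3x²)/(6LEI)  [x≤a] = -15·(3/2)·(6²-(3/2)²-3·2²)/(6·6·200000) = -87/1280000 rad
Load 3 — applied couple M₀=15 kN·m at a=3/2 m (b=L-a=9/2):
  θ_3 = (M₀x²/(2L)-M₀(x-a)+C₁)/EI  [x>a] with C₁=M₀(3b²-L²)/(6L)=165/16 = (15·2²/(2·6)-15·(2-(3/2))+(165/16))/200000 = 1/25600 rad
Superposition: θ = Σ θ_i = -3633/160000000 rad ≈ -0.000023 rad

θ(2) = -3633/160000000 rad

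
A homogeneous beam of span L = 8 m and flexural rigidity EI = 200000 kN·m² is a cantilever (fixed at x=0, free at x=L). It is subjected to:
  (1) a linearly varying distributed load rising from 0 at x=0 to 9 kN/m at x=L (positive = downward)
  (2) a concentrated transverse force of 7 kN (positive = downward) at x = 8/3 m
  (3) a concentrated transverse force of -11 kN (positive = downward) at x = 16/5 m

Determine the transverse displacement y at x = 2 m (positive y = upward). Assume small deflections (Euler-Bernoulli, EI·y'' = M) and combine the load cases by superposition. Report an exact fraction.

y(2) = -9257/6000000 m

Load 1 — triangular load w₀=9 kN/m (0→w₀ over full span):
  y_1 = (w₀Lx³/12-w₀L²x²/6-w₀x⁵/(120L))/EI = (9·8·2³/12-9·8²·2²/6-9·2⁵/(120·8))/200000 = -3363/2000000 m
Load 2 — point force P=7 kN at a=8/3 m (b=L-a=16/3):
  y_2 = -Px²(3a-x)/(6EI)  [x≤a] = -7·2²·(3·(8/3)-2)/(6·200000) = -7/50000 m
Load 3 — point force P=-11 kN at a=16/5 m (b=L-a=24/5):
  y_3 = -Px²(3a-x)/(6EI)  [x≤a] = -(-11)·2²·(3·(16/5)-2)/(6·200000) = 209/750000 m
Superposition: y = Σ y_i = -9257/6000000 m ≈ -0.001543 m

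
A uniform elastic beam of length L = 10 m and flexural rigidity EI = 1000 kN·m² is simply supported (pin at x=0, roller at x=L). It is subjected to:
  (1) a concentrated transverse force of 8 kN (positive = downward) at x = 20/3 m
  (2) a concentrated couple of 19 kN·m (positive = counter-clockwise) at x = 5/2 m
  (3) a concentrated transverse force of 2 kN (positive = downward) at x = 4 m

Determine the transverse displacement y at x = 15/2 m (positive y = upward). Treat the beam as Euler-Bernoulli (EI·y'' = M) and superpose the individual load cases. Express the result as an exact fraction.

Load 1 — point force P=8 kN at a=20/3 m (b=L-a=10/3):
  y_1 = -Pa(L-x)(2Lx-a²-x²)/(6LEI)  [x>a] = -8·(20/3)·(10-(15/2))·(2·10·(15/2)-(20/3)²-(15/2)²)/(6·10·1000) = -71/648 m
Load 2 — applied couple M₀=19 kN·m at a=5/2 m (b=L-a=15/2):
  y_2 = (M₀x³/(6L)-M₀(x-a)²/2+C₁x)/EI  [x>a] with C₁=M₀(3b²-L²)/(6L)=1045/48 = (19·(15/2)³/(6·10)-19·((15/2)-(5/2))²/2+(1045/48)·(15/2))/1000 = 19/320 m
Load 3 — point force P=2 kN at a=4 m (b=L-a=6):
  y_3 = -Pa(L-x)(2Lx-a²-x²)/(6LEI)  [x>a] = -2·4·(10-(15/2))·(2·10·(15/2)-4²-(15/2)²)/(6·10·1000) = -311/12000 m
Superposition: y = Σ y_i = -49319/648000 m ≈ -0.076110 m

y(15/2) = -49319/648000 m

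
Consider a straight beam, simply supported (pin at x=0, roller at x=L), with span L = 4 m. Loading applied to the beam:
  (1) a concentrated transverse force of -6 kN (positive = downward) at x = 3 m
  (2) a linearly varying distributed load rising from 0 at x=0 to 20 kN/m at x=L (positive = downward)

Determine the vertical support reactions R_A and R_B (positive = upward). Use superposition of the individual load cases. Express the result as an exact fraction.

Load 1 — point force P=-6 kN at a=3 m (b=L-a=1):
  R_A = Pb/L = (-6)·1/4 = -3/2 kN
  R_B = Pa/L = (-6)·3/4 = -9/2 kN
Load 2 — triangular load w₀=20 kN/m (0→w₀ over full span):
  R_A = w₀L/6 = 20·4/6 = 40/3 kN
  R_B = w₀L/3 = 20·4/3 = 80/3 kN
Superposition: R_A = 71/6 kN, R_B = 133/6 kN

R_A = 71/6 kN, R_B = 133/6 kN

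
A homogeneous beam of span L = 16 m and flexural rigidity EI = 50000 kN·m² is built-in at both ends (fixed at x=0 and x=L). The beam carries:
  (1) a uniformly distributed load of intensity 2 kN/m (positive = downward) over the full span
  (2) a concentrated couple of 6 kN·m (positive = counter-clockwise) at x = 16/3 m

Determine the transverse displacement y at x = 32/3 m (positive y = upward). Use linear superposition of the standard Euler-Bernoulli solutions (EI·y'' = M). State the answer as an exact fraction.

Load 1 — uniform load w=2 kN/m over full span:
  y_1 = -wx²(L-x)²/(24EI) = -2·(32/3)²·(16-(32/3))²/(24·50000) = -4096/759375 m
Load 2 — applied couple M₀=6 kN·m at a=16/3 m (b=L-a=32/3):
  y_2 = (R_Ax³/6 - M_Ax²/2 - M₀(x-a)²/2)/EI  [x>a] with R_A=1/2, M_A=0 = ((1/2)·(32/3)³/6 - 0·(32/3)²/2 - 6·((32/3)-(16/3))²/2)/50000 = 16/50625 m
Superposition: y = Σ y_i = -3856/759375 m ≈ -0.005078 m

y(32/3) = -3856/759375 m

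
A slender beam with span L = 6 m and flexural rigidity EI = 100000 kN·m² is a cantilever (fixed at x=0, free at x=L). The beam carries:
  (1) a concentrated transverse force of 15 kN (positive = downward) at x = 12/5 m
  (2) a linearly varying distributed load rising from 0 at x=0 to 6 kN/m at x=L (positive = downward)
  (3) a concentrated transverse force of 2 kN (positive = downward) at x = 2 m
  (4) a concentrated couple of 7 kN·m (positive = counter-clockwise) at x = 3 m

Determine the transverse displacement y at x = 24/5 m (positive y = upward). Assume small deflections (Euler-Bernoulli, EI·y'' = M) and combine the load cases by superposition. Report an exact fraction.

Load 1 — point force P=15 kN at a=12/5 m (b=L-a=18/5):
  y_1 = -Pa²(3x-a)/(6EI)  [x>a] = -15·(12/5)²·(3·(24/5)-(12/5))/(6·100000) = -27/15625 m
Load 2 — triangular load w₀=6 kN/m (0→w₀ over full span):
  y_2 = (w₀Lx³/12-w₀L²x²/6-w₀x⁵/(120L))/EI = (6·6·(24/5)³/12-6·6²·(24/5)²/6-6·(24/5)⁵/(120·6))/100000 = -253368/48828125 m
Load 3 — point force P=2 kN at a=2 m (b=L-a=4):
  y_3 = -Pa²(3x-a)/(6EI)  [x>a] = -2·2²·(3·(24/5)-2)/(6·100000) = -31/187500 m
Load 4 — applied couple M₀=7 kN·m at a=3 m (b=L-a=3):
  y_4 = M₀a(2x-a)/(2EI)  [x>a] = 7·3·(2·(24/5)-3)/(2·100000) = 693/1000000 m
Superposition: y = Σ y_i = -59899781/9375000000 m ≈ -0.006389 m

y(24/5) = -59899781/9375000000 m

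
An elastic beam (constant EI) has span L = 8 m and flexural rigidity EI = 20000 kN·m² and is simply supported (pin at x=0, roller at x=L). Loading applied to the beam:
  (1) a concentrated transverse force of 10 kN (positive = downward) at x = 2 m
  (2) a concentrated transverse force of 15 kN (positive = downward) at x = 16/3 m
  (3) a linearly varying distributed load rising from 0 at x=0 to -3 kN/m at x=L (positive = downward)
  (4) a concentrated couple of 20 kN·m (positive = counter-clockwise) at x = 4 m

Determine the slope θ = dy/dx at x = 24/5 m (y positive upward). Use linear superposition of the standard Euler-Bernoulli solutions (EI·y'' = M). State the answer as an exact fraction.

θ(24/5) = 347743/337500000 rad

Load 1 — point force P=10 kN at a=2 m (b=L-a=6):
  θ_1 = -Pa(2L²-6Lx+3x²+a²)/(6LEI)  [x>a] = -10·2·(2·8²-6·8·(24/5)+3·(24/5)²+2²)/(6·8·20000) = 61/100000 rad
Load 2 — point force P=15 kN at a=16/3 m (b=L-a=8/3):
  θ_2 = -Pb(L²-b²-3x²)/(6LEI)  [x≤a] = -15·(8/3)·(8²-(8/3)²-3·(24/5)²)/(6·8·20000) = 43/84375 rad
Load 3 — triangular load w₀=-3 kN/m (0→w₀ over full span):
  θ_3 = -w₀(7L⁴-30L²x²+15x⁴)/(360LEI) = -(-3)·(7·8⁴-30·8²·(24/5)²+15·(24/5)⁴)/(360·8·20000) = -464/1171875 rad
Load 4 — applied couple M₀=20 kN·m at a=4 m (b=L-a=4):
  θ_4 = (M₀x²/(2L)-M₀(x-a)+C₁)/EI  [x>a] with C₁=M₀(3b²-L²)/(6L)=-20/3 = (20·(24/5)²/(2·8)-20·((24/5)-4)+(-20/3))/20000 = 23/75000 rad
Superposition: θ = Σ θ_i = 347743/337500000 rad ≈ 0.001030 rad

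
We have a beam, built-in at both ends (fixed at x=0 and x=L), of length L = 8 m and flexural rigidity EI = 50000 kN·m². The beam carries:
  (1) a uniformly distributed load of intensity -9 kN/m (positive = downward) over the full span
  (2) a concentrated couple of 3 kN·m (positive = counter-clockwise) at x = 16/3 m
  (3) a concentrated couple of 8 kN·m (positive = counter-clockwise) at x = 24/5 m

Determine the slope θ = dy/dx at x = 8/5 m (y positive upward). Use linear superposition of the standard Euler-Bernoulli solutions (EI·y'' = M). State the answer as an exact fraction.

Load 1 — uniform load w=-9 kN/m over full span:
  θ_1 = -wx(L-x)(L-2x)/(12EI) = -(-9)·(8/5)·(8-(8/5))·(8-2·(8/5))/(12·50000) = 288/390625 rad
Load 2 — applied couple M₀=3 kN·m at a=16/3 m (b=L-a=8/3):
  θ_2 = (R_Ax²/2 - M_Ax)/EI  [x≤a] with R_A=1/2, M_A=1 = ((1/2)·(8/5)²/2 - 1·(8/5))/50000 = -3/156250 rad
Load 3 — applied couple M₀=8 kN·m at a=24/5 m (b=L-a=16/5):
  θ_3 = (R_Ax²/2 - M_Ax)/EI  [x≤a] with R_A=36/25, M_A=64/25 = ((36/25)·(8/5)²/2 - (64/25)·(8/5))/50000 = -88/1953125 rad
Superposition: θ = Σ θ_i = 2629/3906250 rad ≈ 0.000673 rad

θ(8/5) = 2629/3906250 rad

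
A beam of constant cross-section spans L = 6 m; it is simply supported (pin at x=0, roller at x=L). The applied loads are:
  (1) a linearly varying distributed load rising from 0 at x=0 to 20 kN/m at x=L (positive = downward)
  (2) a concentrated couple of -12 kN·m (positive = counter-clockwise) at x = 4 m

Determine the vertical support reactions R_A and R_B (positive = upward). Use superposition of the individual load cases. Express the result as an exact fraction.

R_A = 18 kN, R_B = 42 kN

Load 1 — triangular load w₀=20 kN/m (0→w₀ over full span):
  R_A = w₀L/6 = 20·6/6 = 20 kN
  R_B = w₀L/3 = 20·6/3 = 40 kN
Load 2 — applied couple M₀=-12 kN·m at a=4 m (b=L-a=2):
  R_A = M₀/L = (-12)/6 = -2 kN
  R_B = -M₀/L = -(-12)/6 = 2 kN
Superposition: R_A = 18 kN, R_B = 42 kN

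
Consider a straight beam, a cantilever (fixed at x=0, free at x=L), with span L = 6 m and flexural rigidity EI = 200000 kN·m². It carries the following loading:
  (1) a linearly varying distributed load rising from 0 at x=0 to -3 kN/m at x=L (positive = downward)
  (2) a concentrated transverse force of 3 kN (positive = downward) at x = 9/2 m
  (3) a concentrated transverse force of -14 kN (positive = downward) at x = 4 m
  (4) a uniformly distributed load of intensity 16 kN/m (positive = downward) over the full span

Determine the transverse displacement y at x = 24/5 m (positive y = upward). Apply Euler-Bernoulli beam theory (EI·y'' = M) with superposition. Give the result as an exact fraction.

Load 1 — triangular load w₀=-3 kN/m (0→w₀ over full span):
  y_1 = (w₀Lx³/12-w₀L²x²/6-w₀x⁵/(120L))/EI = ((-3)·6·(24/5)³/12-(-3)·6²·(24/5)²/6-(-3)·(24/5)⁵/(120·6))/200000 = 63342/48828125 m
Load 2 — point force P=3 kN at a=9/2 m (b=L-a=3/2):
  y_2 = -Pa²(3x-a)/(6EI)  [x>a] = -3·(9/2)²·(3·(24/5)-(9/2))/(6·200000) = -8019/16000000 m
Load 3 — point force P=-14 kN at a=4 m (b=L-a=2):
  y_3 = -Pa²(3x-a)/(6EI)  [x>a] = -(-14)·4²·(3·(24/5)-4)/(6·200000) = 91/46875 m
Load 4 — uniform load w=16 kN/m over full span:
  y_4 = -wx²(x²-4Lx+6L²)/(24EI) = -16·(24/5)²·((24/5)²-4·6·(24/5)+6·6²)/(24·200000) = -18576/1953125 m
Superposition: y = Σ y_i = -1016028301/150000000000 m ≈ -0.006774 m

y(24/5) = -1016028301/150000000000 m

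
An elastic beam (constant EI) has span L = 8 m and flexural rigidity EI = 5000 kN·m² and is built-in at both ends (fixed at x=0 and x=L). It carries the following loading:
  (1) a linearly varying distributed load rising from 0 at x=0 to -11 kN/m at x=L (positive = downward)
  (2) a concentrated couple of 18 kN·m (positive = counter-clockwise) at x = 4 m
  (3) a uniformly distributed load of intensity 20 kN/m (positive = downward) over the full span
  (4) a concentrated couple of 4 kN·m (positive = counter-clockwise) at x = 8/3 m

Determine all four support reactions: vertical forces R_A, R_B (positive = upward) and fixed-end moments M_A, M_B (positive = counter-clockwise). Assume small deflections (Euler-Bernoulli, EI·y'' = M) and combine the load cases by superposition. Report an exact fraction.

Load 1 — triangular load w₀=-11 kN/m (0→w₀ over full span):
  R_A = 3w₀L/20 = 3·(-11)·8/20 = -66/5 kN
  M_A = w₀L²/30 = (-11)·8²/30 = -352/15 kN·m
  R_B = 7w₀L/20 = 7·(-11)·8/20 = -154/5 kN
  M_B = -w₀L²/20 = -(-11)·8²/20 = 176/5 kN·m
Load 2 — applied couple M₀=18 kN·m at a=4 m (b=L-a=4):
  R_A = 6M₀ab/L³ = 6·18·4·4/8³ = 27/8 kN
  M_A = M₀b(2a-b)/L² = 18·4·(2·4-4)/8² = 9/2 kN·m
  R_B = -6M₀ab/L³ = -6·18·4·4/8³ = -27/8 kN
  M_B = M₀a(2b-a)/L² = 18·4·(2·4-4)/8² = 9/2 kN·m
Load 3 — uniform load w=20 kN/m over full span:
  R_A = wL/2 = 20·8/2 = 80 kN
  M_A = wL²/12 = 20·8²/12 = 320/3 kN·m
  R_B = wL/2 = 20·8/2 = 80 kN
  M_B = -wL²/12 = -20·8²/12 = -320/3 kN·m
Load 4 — applied couple M₀=4 kN·m at a=8/3 m (b=L-a=16/3):
  R_A = 6M₀ab/L³ = 6·4·(8/3)·(16/3)/8³ = 2/3 kN
  M_A = M₀b(2a-b)/L² = 4·(16/3)·(2·(8/3)-(16/3))/8² = 0 kN·m
  R_B = -6M₀ab/L³ = -6·4·(8/3)·(16/3)/8³ = -2/3 kN
  M_B = M₀a(2b-a)/L² = 4·(8/3)·(2·(16/3)-(8/3))/8² = 4/3 kN·m
Superposition: R_A = 8501/120 kN, M_A = 877/10 kN·m, R_B = 5419/120 kN, M_B = -1969/30 kN·m

R_A = 8501/120 kN, M_A = 877/10 kN·m, R_B = 5419/120 kN, M_B = -1969/30 kN·m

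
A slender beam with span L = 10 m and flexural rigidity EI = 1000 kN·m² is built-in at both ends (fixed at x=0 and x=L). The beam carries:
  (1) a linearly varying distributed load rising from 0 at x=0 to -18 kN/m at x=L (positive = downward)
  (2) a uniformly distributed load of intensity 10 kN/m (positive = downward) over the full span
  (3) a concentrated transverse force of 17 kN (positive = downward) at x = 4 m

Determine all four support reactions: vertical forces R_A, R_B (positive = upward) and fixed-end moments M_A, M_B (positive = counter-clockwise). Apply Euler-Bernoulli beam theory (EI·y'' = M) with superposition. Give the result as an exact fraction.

Load 1 — triangular load w₀=-18 kN/m (0→w₀ over full span):
  R_A = 3w₀L/20 = 3·(-18)·10/20 = -27 kN
  M_A = w₀L²/30 = (-18)·10²/30 = -60 kN·m
  R_B = 7w₀L/20 = 7·(-18)·10/20 = -63 kN
  M_B = -w₀L²/20 = -(-18)·10²/20 = 90 kN·m
Load 2 — uniform load w=10 kN/m over full span:
  R_A = wL/2 = 10·10/2 = 50 kN
  M_A = wL²/12 = 10·10²/12 = 250/3 kN·m
  R_B = wL/2 = 10·10/2 = 50 kN
  M_B = -wL²/12 = -10·10²/12 = -250/3 kN·m
Load 3 — point force P=17 kN at a=4 m (b=L-a=6):
  R_A = Pb²(3a+b)/L³ = 17·6²·(3·4+6)/10³ = 1377/125 kN
  M_A = Pab²/L² = 17·4·6²/10² = 612/25 kN·m
  R_B = Pa²(a+3b)/L³ = 17·4²·(4+3·6)/10³ = 748/125 kN
  M_B = -Pa²b/L² = -17·4²·6/10² = -408/25 kN·m
Superposition: R_A = 4252/125 kN, M_A = 3586/75 kN·m, R_B = -877/125 kN, M_B = -724/75 kN·m

R_A = 4252/125 kN, M_A = 3586/75 kN·m, R_B = -877/125 kN, M_B = -724/75 kN·m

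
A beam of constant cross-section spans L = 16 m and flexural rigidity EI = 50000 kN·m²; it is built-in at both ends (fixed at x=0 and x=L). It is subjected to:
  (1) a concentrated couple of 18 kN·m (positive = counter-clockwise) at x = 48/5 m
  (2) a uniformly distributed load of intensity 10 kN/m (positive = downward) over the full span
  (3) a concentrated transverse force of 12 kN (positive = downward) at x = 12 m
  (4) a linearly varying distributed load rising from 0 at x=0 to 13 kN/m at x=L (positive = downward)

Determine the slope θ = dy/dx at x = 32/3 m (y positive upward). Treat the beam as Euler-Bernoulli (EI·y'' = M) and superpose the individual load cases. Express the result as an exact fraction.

θ(32/3) = 162664/18984375 rad

Load 1 — applied couple M₀=18 kN·m at a=48/5 m (b=L-a=32/5):
  θ_1 = (R_Ax²/2 - M_Ax - M₀(x-a))/EI  [x>a] with R_A=81/50, M_A=144/25 = ((81/50)·(32/3)²/2 - (144/25)·(32/3) - 18·((32/3)-(48/5)))/50000 = 18/78125 rad
Load 2 — uniform load w=10 kN/m over full span:
  θ_2 = -wx(L-x)(L-2x)/(12EI) = -10·(32/3)·(16-(32/3))·(16-2·(32/3))/(12·50000) = 256/50625 rad
Load 3 — point force P=12 kN at a=12 m (b=L-a=4):
  θ_3 = -Pb²x(2aL-(3a+b)x)/(2L³EI)  [x≤a] = -12·4²·(32/3)·(2·12·16-(3·12+4)·(32/3))/(2·16³·50000) = 2/9375 rad
Load 4 — triangular load w₀=13 kN/m (0→w₀ over full span):
  θ_4 = -w₀(2x(L-x)(L-2x)(x+2L)+x²(L-x)²)/(120LEI) = -13·(2·(32/3)·(16-(32/3))·(16-2·(32/3))·((32/3)+2·16)+(32/3)²·(16-(32/3))²)/(120·16·50000) = 11648/3796875 rad
Superposition: θ = Σ θ_i = 162664/18984375 rad ≈ 0.008568 rad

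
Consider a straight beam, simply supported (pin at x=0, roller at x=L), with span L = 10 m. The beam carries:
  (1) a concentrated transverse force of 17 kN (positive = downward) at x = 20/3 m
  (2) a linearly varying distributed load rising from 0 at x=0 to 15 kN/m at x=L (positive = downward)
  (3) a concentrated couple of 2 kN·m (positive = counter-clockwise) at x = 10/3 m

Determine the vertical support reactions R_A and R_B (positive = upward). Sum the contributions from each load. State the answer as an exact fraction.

R_A = 463/15 kN, R_B = 917/15 kN

Load 1 — point force P=17 kN at a=20/3 m (b=L-a=10/3):
  R_A = Pb/L = 17·(10/3)/10 = 17/3 kN
  R_B = Pa/L = 17·(20/3)/10 = 34/3 kN
Load 2 — triangular load w₀=15 kN/m (0→w₀ over full span):
  R_A = w₀L/6 = 15·10/6 = 25 kN
  R_B = w₀L/3 = 15·10/3 = 50 kN
Load 3 — applied couple M₀=2 kN·m at a=10/3 m (b=L-a=20/3):
  R_A = M₀/L = 2/10 = 1/5 kN
  R_B = -M₀/L = -2/10 = -1/5 kN
Superposition: R_A = 463/15 kN, R_B = 917/15 kN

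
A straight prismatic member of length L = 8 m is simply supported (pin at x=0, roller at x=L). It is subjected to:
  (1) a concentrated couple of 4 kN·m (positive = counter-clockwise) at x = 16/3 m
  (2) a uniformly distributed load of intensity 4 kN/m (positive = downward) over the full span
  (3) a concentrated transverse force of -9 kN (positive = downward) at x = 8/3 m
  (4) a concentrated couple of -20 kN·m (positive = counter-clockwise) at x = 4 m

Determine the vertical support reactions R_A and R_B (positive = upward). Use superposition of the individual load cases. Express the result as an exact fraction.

Load 1 — applied couple M₀=4 kN·m at a=16/3 m (b=L-a=8/3):
  R_A = M₀/L = 4/8 = 1/2 kN
  R_B = -M₀/L = -4/8 = -1/2 kN
Load 2 — uniform load w=4 kN/m over full span:
  R_A = wL/2 = 4·8/2 = 16 kN
  R_B = wL/2 = 4·8/2 = 16 kN
Load 3 — point force P=-9 kN at a=8/3 m (b=L-a=16/3):
  R_A = Pb/L = (-9)·(16/3)/8 = -6 kN
  R_B = Pa/L = (-9)·(8/3)/8 = -3 kN
Load 4 — applied couple M₀=-20 kN·m at a=4 m (b=L-a=4):
  R_A = M₀/L = (-20)/8 = -5/2 kN
  R_B = -M₀/L = -(-20)/8 = 5/2 kN
Superposition: R_A = 8 kN, R_B = 15 kN

R_A = 8 kN, R_B = 15 kN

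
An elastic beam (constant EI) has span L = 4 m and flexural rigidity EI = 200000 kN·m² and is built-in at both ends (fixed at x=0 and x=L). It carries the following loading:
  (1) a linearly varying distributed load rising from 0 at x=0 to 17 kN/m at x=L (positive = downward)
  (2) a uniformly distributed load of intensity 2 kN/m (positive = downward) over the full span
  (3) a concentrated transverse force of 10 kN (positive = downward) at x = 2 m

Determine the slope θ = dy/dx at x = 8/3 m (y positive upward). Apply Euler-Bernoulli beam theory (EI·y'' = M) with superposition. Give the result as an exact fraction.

Load 1 — triangular load w₀=17 kN/m (0→w₀ over full span):
  θ_1 = -w₀(2x(L-x)(L-2x)(x+2L)+x²(L-x)²)/(120LEI) = -17·(2·(8/3)·(4-(8/3))·(4-2·(8/3))·((8/3)+2·4)+(8/3)²·(4-(8/3))²)/(120·4·200000) = 119/7593750 rad
Load 2 — uniform load w=2 kN/m over full span:
  θ_2 = -wx(L-x)(L-2x)/(12EI) = -2·(8/3)·(4-(8/3))·(4-2·(8/3))/(12·200000) = 1/253125 rad
Load 3 — point force P=10 kN at a=2 m (b=L-a=2):
  θ_3 = Pa²(L-x)(2bL-(3b+a)(L-x))/(2L³EI)  [x>a] = 10·2²·(4-(8/3))·(2·2·4-(3·2+2)·(4-(8/3)))/(2·4³·200000) = 1/90000 rad
Superposition: θ = Σ θ_i = 1867/60750000 rad ≈ 0.000031 rad

θ(8/3) = 1867/60750000 rad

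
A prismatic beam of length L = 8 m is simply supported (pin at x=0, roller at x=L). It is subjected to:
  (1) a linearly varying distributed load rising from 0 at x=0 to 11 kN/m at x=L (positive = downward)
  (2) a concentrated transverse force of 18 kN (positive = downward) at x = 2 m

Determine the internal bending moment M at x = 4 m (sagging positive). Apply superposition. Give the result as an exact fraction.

M(4) = 62 kN·m

Load 1 — triangular load w₀=11 kN/m (0→w₀ over full span):
  M_1 = w₀Lx/6 - w₀x³/(6L) = 11·8·4/6 - 11·4³/(6·8) = 44 kN·m
Load 2 — point force P=18 kN at a=2 m (b=L-a=6):
  M_2 = Pa(L-x)/L  [x>a] = 18·2·(8-4)/8 = 18 kN·m
Superposition: M = Σ M_i = 62 kN·m ≈ 62.000000 kN·m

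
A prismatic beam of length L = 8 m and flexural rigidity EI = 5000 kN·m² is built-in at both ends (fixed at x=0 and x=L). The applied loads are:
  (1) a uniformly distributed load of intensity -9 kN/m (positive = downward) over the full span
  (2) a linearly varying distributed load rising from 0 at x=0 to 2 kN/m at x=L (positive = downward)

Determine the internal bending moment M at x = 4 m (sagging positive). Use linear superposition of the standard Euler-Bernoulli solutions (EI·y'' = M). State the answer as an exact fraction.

M(4) = -64/3 kN·m

Load 1 — uniform load w=-9 kN/m over full span:
  M_1 = wLx/2 - wL²/12 - wx²/2 = (-9)·8·4/2 - (-9)·8²/12 - (-9)·4²/2 = -24 kN·m
Load 2 — triangular load w₀=2 kN/m (0→w₀ over full span):
  M_2 = 3w₀Lx/20 - w₀L²/30 - w₀x³/(6L) = 3·2·8·4/20 - 2·8²/30 - 2·4³/(6·8) = 8/3 kN·m
Superposition: M = Σ M_i = -64/3 kN·m ≈ -21.333333 kN·m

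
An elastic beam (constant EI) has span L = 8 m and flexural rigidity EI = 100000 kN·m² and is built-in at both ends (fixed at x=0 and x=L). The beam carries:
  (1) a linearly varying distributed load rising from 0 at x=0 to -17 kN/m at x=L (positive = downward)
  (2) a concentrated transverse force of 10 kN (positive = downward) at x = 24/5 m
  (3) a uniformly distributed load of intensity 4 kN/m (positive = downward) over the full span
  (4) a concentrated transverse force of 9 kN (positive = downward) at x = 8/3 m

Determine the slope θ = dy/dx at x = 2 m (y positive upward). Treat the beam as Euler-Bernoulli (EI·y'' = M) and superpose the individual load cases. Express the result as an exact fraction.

θ(2) = 83/10000000 rad

Load 1 — triangular load w₀=-17 kN/m (0→w₀ over full span):
  θ_1 = -w₀(2x(L-x)(L-2x)(x+2L)+x²(L-x)²)/(120LEI) = -(-17)·(2·2·(8-2)·(8-2·2)·(2+2·8)+2²·(8-2)²)/(120·8·100000) = 663/2000000 rad
Load 2 — point force P=10 kN at a=24/5 m (b=L-a=16/5):
  θ_2 = -Pb²x(2aL-(3a+b)x)/(2L³EI)  [x≤a] = -10·(16/5)²·2·(2·(24/5)·8-(3·(24/5)+(16/5))·2)/(2·8³·100000) = -13/156250 rad
Load 3 — uniform load w=4 kN/m over full span:
  θ_3 = -wx(L-x)(L-2x)/(12EI) = -4·2·(8-2)·(8-2·2)/(12·100000) = -1/6250 rad
Load 4 — point force P=9 kN at a=8/3 m (b=L-a=16/3):
  θ_4 = -Pb²x(2aL-(3a+b)x)/(2L³EI)  [x≤a] = -9·(16/3)²·2·(2·(8/3)·8-(3·(8/3)+(16/3))·2)/(2·8³·100000) = -1/12500 rad
Superposition: θ = Σ θ_i = 83/10000000 rad ≈ 0.000008 rad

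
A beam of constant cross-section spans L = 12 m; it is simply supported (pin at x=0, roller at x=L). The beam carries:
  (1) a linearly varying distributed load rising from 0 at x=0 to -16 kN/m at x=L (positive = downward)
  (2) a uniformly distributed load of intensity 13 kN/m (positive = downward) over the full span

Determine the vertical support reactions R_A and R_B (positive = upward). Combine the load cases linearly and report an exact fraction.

Load 1 — triangular load w₀=-16 kN/m (0→w₀ over full span):
  R_A = w₀L/6 = (-16)·12/6 = -32 kN
  R_B = w₀L/3 = (-16)·12/3 = -64 kN
Load 2 — uniform load w=13 kN/m over full span:
  R_A = wL/2 = 13·12/2 = 78 kN
  R_B = wL/2 = 13·12/2 = 78 kN
Superposition: R_A = 46 kN, R_B = 14 kN

R_A = 46 kN, R_B = 14 kN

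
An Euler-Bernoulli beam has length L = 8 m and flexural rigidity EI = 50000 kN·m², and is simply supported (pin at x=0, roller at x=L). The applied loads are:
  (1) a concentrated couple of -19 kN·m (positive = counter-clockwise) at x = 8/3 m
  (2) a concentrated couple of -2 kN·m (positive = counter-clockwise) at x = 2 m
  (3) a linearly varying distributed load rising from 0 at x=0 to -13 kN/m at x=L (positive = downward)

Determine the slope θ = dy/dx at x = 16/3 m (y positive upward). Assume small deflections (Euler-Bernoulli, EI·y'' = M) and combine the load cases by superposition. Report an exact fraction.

θ(16/3) = -127799/121500000 rad

Load 1 — applied couple M₀=-19 kN·m at a=8/3 m (b=L-a=16/3):
  θ_1 = (M₀x²/(2L)-M₀(x-a)+C₁)/EI  [x>a] with C₁=M₀(3b²-L²)/(6L)=-76/9 = ((-19)·(16/3)²/(2·8)-(-19)·((16/3)-(8/3))+(-76/9))/50000 = 19/112500 rad
Load 2 — applied couple M₀=-2 kN·m at a=2 m (b=L-a=6):
  θ_2 = (M₀x²/(2L)-M₀(x-a)+C₁)/EI  [x>a] with C₁=M₀(3b²-L²)/(6L)=-11/6 = ((-2)·(16/3)²/(2·8)-(-2)·((16/3)-2)+(-11/6))/50000 = 23/900000 rad
Load 3 — triangular load w₀=-13 kN/m (0→w₀ over full span):
  θ_3 = -w₀(7L⁴-30L²x²+15x⁴)/(360LEI) = -(-13)·(7·8⁴-30·8²·(16/3)²+15·(16/3)⁴)/(360·8·50000) = -4732/3796875 rad
Superposition: θ = Σ θ_i = -127799/121500000 rad ≈ -0.001052 rad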